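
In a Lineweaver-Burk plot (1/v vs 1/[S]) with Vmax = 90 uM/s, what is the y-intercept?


y-intercept = 1/Vmax
= 1/90
= 0.0111 s/uM

0.0111 s/uM


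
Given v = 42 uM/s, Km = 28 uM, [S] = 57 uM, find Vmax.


Vmax = v * (Km + [S]) / [S]
Vmax = 42 * (28 + 57) / 57
Vmax = 62.6316 uM/s

62.6316 uM/s


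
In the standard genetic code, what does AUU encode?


Standard genetic code lookup.
Codon AUU -> Ile

Ile


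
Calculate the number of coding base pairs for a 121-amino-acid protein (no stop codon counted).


Each amino acid = 1 codon = 3 bp
bp = 121 * 3 = 363 bp

363 bp


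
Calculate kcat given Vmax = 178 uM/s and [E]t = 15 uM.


kcat = Vmax / [E]t
kcat = 178 / 15
kcat = 11.8667 s^-1

11.8667 s^-1


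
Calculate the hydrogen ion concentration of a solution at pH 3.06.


[H+] = 10^(-pH)
[H+] = 10^(-3.06)
[H+] = 8.710e-04 M

8.710e-04 M


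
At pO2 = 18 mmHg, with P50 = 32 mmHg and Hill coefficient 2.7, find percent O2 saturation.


Y = pO2^n / (P50^n + pO2^n)
Y = 18^2.7 / (32^2.7 + 18^2.7)
Y = 17.46%

17.46%


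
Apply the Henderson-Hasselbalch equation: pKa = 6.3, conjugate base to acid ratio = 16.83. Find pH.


pH = pKa + log10([A-]/[HA])
pH = 6.3 + log10(16.83)
pH = 7.5261

7.5261


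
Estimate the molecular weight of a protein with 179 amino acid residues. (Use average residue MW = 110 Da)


MW = n_residues * 110 Da
MW = 179 * 110
MW = 19690 Da

19690 Da


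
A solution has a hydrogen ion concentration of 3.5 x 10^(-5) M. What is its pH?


pH = -log10([H+])
pH = -log10(3.5 x 10^(-5))
pH = 4.4559

4.4559


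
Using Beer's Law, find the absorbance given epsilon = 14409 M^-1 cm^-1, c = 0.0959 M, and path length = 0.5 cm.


A = epsilon * c * l
A = 14409 * 0.0959 * 0.5
A = 690.9116

690.9116


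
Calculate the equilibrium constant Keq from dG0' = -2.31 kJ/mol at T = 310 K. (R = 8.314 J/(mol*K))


Keq = exp(-dG0 * 1000 / (R * T))
Keq = exp(-(-2.31) * 1000 / (8.314 * 310))
Keq = 2.4505

2.4505


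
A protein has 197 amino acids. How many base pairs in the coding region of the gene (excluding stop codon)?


Each amino acid = 1 codon = 3 bp
bp = 197 * 3 = 591 bp

591 bp


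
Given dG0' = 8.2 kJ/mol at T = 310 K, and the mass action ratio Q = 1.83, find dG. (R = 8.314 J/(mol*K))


dG = dG0' + RT * ln(Q) / 1000
dG = 8.2 + 8.314 * 310 * ln(1.83) / 1000
dG = 9.7575 kJ/mol

9.7575 kJ/mol


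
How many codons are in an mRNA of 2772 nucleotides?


codons = nucleotides / 3
codons = 2772 / 3 = 924

924


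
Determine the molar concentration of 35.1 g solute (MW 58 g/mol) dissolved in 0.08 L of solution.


C = (mass / MW) / volume
C = (35.1 / 58) / 0.08
C = 7.5647 M

7.5647 M


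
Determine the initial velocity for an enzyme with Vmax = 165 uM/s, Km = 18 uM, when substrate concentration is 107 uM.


v = Vmax * [S] / (Km + [S])
v = 165 * 107 / (18 + 107)
v = 141.24 uM/s

141.24 uM/s


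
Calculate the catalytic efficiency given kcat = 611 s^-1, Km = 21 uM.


Catalytic efficiency = kcat / Km
= 611 / 21
= 29.0952 uM^-1*s^-1

29.0952 uM^-1*s^-1


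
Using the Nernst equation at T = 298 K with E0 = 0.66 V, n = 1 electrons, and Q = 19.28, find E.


E = E0 - (RT/nF) * ln(Q)
E = 0.66 - (8.314 * 298 / (1 * 96485)) * ln(19.28)
E = 0.584 V

0.584 V


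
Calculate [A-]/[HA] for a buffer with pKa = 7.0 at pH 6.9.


[A-]/[HA] = 10^(pH - pKa)
= 10^(6.9 - 7.0)
= 0.7943

0.7943


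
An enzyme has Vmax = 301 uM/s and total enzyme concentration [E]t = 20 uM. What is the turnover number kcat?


kcat = Vmax / [E]t
kcat = 301 / 20
kcat = 15.05 s^-1

15.05 s^-1


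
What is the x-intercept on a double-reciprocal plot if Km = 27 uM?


x-intercept = -1/Km
= -1/27
= -0.037 1/uM

-0.037 1/uM


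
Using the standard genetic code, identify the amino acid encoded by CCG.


Standard genetic code lookup.
Codon CCG -> Pro

Pro


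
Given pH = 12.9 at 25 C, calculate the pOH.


pOH = 14 - pH
pOH = 14 - 12.9
pOH = 1.1

1.1


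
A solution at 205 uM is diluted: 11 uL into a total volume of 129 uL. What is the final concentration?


C2 = C1 * V1 / V2
C2 = 205 * 11 / 129
C2 = 17.4806 uM

17.4806 uM


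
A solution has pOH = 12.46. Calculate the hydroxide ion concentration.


[OH-] = 10^(-pOH)
[OH-] = 10^(-12.46)
[OH-] = 3.467e-13 M

3.467e-13 M


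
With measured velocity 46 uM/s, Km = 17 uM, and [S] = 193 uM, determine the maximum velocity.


Vmax = v * (Km + [S]) / [S]
Vmax = 46 * (17 + 193) / 193
Vmax = 50.0518 uM/s

50.0518 uM/s


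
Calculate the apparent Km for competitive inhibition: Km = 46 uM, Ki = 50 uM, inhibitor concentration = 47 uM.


Km_app = Km * (1 + [I]/Ki)
Km_app = 46 * (1 + 47/50)
Km_app = 89.24 uM

89.24 uM


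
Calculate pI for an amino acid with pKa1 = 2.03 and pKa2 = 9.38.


pI = (pKa1 + pKa2) / 2
pI = (2.03 + 9.38) / 2
pI = 5.705

5.705


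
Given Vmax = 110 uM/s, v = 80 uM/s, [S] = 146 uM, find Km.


Km = [S] * (Vmax - v) / v
Km = 146 * (110 - 80) / 80
Km = 54.75 uM

54.75 uM


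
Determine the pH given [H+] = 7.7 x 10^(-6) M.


pH = -log10([H+])
pH = -log10(7.7 x 10^(-6))
pH = 5.1135

5.1135


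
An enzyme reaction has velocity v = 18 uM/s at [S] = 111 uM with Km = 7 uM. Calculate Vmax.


Vmax = v * (Km + [S]) / [S]
Vmax = 18 * (7 + 111) / 111
Vmax = 19.1351 uM/s

19.1351 uM/s


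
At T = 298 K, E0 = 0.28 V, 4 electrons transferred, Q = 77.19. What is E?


E = E0 - (RT/nF) * ln(Q)
E = 0.28 - (8.314 * 298 / (4 * 96485)) * ln(77.19)
E = 0.2521 V

0.2521 V


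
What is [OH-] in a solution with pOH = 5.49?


[OH-] = 10^(-pOH)
[OH-] = 10^(-5.49)
[OH-] = 3.236e-06 M

3.236e-06 M


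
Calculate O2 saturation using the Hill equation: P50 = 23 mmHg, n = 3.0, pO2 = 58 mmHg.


Y = pO2^n / (P50^n + pO2^n)
Y = 58^3.0 / (23^3.0 + 58^3.0)
Y = 94.13%

94.13%


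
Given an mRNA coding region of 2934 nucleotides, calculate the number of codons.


codons = nucleotides / 3
codons = 2934 / 3 = 978

978


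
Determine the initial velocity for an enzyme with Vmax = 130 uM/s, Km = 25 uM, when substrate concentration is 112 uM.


v = Vmax * [S] / (Km + [S])
v = 130 * 112 / (25 + 112)
v = 106.2774 uM/s

106.2774 uM/s


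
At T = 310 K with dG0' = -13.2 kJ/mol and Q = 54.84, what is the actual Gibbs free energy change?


dG = dG0' + RT * ln(Q) / 1000
dG = -13.2 + 8.314 * 310 * ln(54.84) / 1000
dG = -2.8792 kJ/mol

-2.8792 kJ/mol


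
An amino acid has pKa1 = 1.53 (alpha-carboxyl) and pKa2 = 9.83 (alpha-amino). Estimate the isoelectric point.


pI = (pKa1 + pKa2) / 2
pI = (1.53 + 9.83) / 2
pI = 5.68

5.68


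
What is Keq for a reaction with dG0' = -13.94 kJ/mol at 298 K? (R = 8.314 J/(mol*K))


Keq = exp(-dG0 * 1000 / (R * T))
Keq = exp(-(-13.94) * 1000 / (8.314 * 298))
Keq = 277.6819

277.6819


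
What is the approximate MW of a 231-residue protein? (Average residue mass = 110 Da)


MW = n_residues * 110 Da
MW = 231 * 110
MW = 25410 Da

25410 Da


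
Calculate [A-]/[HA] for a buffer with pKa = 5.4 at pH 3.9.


[A-]/[HA] = 10^(pH - pKa)
= 10^(3.9 - 5.4)
= 0.0316

0.0316


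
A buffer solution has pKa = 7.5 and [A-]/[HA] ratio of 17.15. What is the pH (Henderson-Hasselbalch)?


pH = pKa + log10([A-]/[HA])
pH = 7.5 + log10(17.15)
pH = 8.7343

8.7343


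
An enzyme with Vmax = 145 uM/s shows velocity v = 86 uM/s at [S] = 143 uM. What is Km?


Km = [S] * (Vmax - v) / v
Km = 143 * (145 - 86) / 86
Km = 98.1047 uM

98.1047 uM


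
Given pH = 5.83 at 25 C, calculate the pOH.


pOH = 14 - pH
pOH = 14 - 5.83
pOH = 8.17

8.17


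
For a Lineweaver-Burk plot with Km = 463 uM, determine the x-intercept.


x-intercept = -1/Km
= -1/463
= -0.0022 1/uM

-0.0022 1/uM


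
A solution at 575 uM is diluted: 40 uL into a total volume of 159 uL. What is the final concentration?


C2 = C1 * V1 / V2
C2 = 575 * 40 / 159
C2 = 144.6541 uM

144.6541 uM


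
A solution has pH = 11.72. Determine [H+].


[H+] = 10^(-pH)
[H+] = 10^(-11.72)
[H+] = 1.905e-12 M

1.905e-12 M


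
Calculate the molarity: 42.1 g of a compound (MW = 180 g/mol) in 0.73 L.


C = (mass / MW) / volume
C = (42.1 / 180) / 0.73
C = 0.3204 M

0.3204 M


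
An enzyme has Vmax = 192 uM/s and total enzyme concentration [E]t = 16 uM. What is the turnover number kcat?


kcat = Vmax / [E]t
kcat = 192 / 16
kcat = 12.0 s^-1

12.0 s^-1


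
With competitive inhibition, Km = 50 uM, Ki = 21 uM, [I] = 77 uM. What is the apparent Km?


Km_app = Km * (1 + [I]/Ki)
Km_app = 50 * (1 + 77/21)
Km_app = 233.3333 uM

233.3333 uM


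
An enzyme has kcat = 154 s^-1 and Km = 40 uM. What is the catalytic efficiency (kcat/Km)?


Catalytic efficiency = kcat / Km
= 154 / 40
= 3.85 uM^-1*s^-1

3.85 uM^-1*s^-1


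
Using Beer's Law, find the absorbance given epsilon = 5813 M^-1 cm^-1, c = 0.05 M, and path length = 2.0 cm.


A = epsilon * c * l
A = 5813 * 0.05 * 2.0
A = 581.3

581.3


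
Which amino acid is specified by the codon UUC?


Standard genetic code lookup.
Codon UUC -> Phe

Phe


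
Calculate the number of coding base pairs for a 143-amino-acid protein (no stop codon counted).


Each amino acid = 1 codon = 3 bp
bp = 143 * 3 = 429 bp

429 bp


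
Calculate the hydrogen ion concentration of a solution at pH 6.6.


[H+] = 10^(-pH)
[H+] = 10^(-6.6)
[H+] = 2.512e-07 M

2.512e-07 M


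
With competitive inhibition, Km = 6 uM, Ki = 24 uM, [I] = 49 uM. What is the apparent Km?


Km_app = Km * (1 + [I]/Ki)
Km_app = 6 * (1 + 49/24)
Km_app = 18.25 uM

18.25 uM


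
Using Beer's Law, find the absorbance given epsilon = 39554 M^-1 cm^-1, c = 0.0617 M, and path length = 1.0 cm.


A = epsilon * c * l
A = 39554 * 0.0617 * 1.0
A = 2440.4818

2440.4818


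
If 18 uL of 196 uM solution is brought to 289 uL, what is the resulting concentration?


C2 = C1 * V1 / V2
C2 = 196 * 18 / 289
C2 = 12.2076 uM

12.2076 uM


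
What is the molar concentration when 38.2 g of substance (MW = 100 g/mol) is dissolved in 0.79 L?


C = (mass / MW) / volume
C = (38.2 / 100) / 0.79
C = 0.4835 M

0.4835 M


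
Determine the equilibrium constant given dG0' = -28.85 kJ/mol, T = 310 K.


Keq = exp(-dG0 * 1000 / (R * T))
Keq = exp(-(-28.85) * 1000 / (8.314 * 310))
Keq = 72671.9928

72671.9928


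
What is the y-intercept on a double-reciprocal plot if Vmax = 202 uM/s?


y-intercept = 1/Vmax
= 1/202
= 0.005 s/uM

0.005 s/uM


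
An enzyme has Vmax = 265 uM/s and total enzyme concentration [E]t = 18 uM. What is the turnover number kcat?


kcat = Vmax / [E]t
kcat = 265 / 18
kcat = 14.7222 s^-1

14.7222 s^-1


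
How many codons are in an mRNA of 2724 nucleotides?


codons = nucleotides / 3
codons = 2724 / 3 = 908

908


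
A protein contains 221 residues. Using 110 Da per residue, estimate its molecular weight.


MW = n_residues * 110 Da
MW = 221 * 110
MW = 24310 Da

24310 Da


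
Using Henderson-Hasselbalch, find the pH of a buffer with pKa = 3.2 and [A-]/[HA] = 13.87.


pH = pKa + log10([A-]/[HA])
pH = 3.2 + log10(13.87)
pH = 4.3421

4.3421


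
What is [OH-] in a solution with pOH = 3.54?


[OH-] = 10^(-pOH)
[OH-] = 10^(-3.54)
[OH-] = 2.884e-04 M

2.884e-04 M


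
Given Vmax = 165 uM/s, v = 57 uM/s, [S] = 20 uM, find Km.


Km = [S] * (Vmax - v) / v
Km = 20 * (165 - 57) / 57
Km = 37.8947 uM

37.8947 uM


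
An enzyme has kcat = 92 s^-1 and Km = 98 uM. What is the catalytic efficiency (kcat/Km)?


Catalytic efficiency = kcat / Km
= 92 / 98
= 0.9388 uM^-1*s^-1

0.9388 uM^-1*s^-1


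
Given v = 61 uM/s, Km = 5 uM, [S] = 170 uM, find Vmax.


Vmax = v * (Km + [S]) / [S]
Vmax = 61 * (5 + 170) / 170
Vmax = 62.7941 uM/s

62.7941 uM/s


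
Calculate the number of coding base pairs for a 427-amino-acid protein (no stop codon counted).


Each amino acid = 1 codon = 3 bp
bp = 427 * 3 = 1281 bp

1281 bp


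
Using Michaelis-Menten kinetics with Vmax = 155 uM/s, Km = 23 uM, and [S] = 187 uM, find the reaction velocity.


v = Vmax * [S] / (Km + [S])
v = 155 * 187 / (23 + 187)
v = 138.0238 uM/s

138.0238 uM/s


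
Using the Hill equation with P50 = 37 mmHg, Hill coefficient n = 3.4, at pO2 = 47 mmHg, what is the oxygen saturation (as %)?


Y = pO2^n / (P50^n + pO2^n)
Y = 47^3.4 / (37^3.4 + 47^3.4)
Y = 69.28%

69.28%


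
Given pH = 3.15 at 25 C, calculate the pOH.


pOH = 14 - pH
pOH = 14 - 3.15
pOH = 10.85

10.85


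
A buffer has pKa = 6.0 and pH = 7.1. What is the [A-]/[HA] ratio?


[A-]/[HA] = 10^(pH - pKa)
= 10^(7.1 - 6.0)
= 12.5893

12.5893


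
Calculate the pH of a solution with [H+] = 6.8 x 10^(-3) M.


pH = -log10([H+])
pH = -log10(6.8 x 10^(-3))
pH = 2.1675

2.1675


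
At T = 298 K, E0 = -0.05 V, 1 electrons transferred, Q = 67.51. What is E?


E = E0 - (RT/nF) * ln(Q)
E = -0.05 - (8.314 * 298 / (1 * 96485)) * ln(67.51)
E = -0.1582 V

-0.1582 V


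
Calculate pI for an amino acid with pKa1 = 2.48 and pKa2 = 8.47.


pI = (pKa1 + pKa2) / 2
pI = (2.48 + 8.47) / 2
pI = 5.475

5.475


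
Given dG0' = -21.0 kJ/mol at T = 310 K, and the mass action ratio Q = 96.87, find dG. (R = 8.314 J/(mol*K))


dG = dG0' + RT * ln(Q) / 1000
dG = -21.0 + 8.314 * 310 * ln(96.87) / 1000
dG = -9.2129 kJ/mol

-9.2129 kJ/mol


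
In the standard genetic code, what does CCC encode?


Standard genetic code lookup.
Codon CCC -> Pro

Pro


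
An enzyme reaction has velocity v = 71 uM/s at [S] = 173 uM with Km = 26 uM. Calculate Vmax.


Vmax = v * (Km + [S]) / [S]
Vmax = 71 * (26 + 173) / 173
Vmax = 81.6705 uM/s

81.6705 uM/s


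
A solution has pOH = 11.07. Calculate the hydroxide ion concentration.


[OH-] = 10^(-pOH)
[OH-] = 10^(-11.07)
[OH-] = 8.511e-12 M

8.511e-12 M


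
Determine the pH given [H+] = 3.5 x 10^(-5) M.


pH = -log10([H+])
pH = -log10(3.5 x 10^(-5))
pH = 4.4559

4.4559


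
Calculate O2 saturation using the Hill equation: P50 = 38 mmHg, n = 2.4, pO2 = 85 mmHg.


Y = pO2^n / (P50^n + pO2^n)
Y = 85^2.4 / (38^2.4 + 85^2.4)
Y = 87.35%

87.35%


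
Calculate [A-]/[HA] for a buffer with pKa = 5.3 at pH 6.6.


[A-]/[HA] = 10^(pH - pKa)
= 10^(6.6 - 5.3)
= 19.9526

19.9526


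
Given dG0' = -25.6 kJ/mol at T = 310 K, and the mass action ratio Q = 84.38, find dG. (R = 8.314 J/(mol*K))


dG = dG0' + RT * ln(Q) / 1000
dG = -25.6 + 8.314 * 310 * ln(84.38) / 1000
dG = -14.1686 kJ/mol

-14.1686 kJ/mol


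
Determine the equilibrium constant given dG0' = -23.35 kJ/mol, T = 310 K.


Keq = exp(-dG0 * 1000 / (R * T))
Keq = exp(-(-23.35) * 1000 / (8.314 * 310))
Keq = 8601.8128

8601.8128


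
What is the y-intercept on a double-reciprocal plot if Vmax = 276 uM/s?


y-intercept = 1/Vmax
= 1/276
= 0.0036 s/uM

0.0036 s/uM


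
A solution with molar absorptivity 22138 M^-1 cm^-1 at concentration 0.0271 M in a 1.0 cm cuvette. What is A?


A = epsilon * c * l
A = 22138 * 0.0271 * 1.0
A = 599.9398

599.9398


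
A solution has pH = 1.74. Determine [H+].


[H+] = 10^(-pH)
[H+] = 10^(-1.74)
[H+] = 0.0182 M

0.0182 M


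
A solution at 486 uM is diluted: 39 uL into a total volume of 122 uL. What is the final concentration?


C2 = C1 * V1 / V2
C2 = 486 * 39 / 122
C2 = 155.3607 uM

155.3607 uM


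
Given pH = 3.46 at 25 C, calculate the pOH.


pOH = 14 - pH
pOH = 14 - 3.46
pOH = 10.54

10.54


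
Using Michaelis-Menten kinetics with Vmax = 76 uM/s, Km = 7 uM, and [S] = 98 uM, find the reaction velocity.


v = Vmax * [S] / (Km + [S])
v = 76 * 98 / (7 + 98)
v = 70.9333 uM/s

70.9333 uM/s


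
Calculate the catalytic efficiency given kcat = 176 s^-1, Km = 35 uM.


Catalytic efficiency = kcat / Km
= 176 / 35
= 5.0286 uM^-1*s^-1

5.0286 uM^-1*s^-1


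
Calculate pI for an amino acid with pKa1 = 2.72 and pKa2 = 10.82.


pI = (pKa1 + pKa2) / 2
pI = (2.72 + 10.82) / 2
pI = 6.77

6.77


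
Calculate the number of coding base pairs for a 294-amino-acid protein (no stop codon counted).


Each amino acid = 1 codon = 3 bp
bp = 294 * 3 = 882 bp

882 bp


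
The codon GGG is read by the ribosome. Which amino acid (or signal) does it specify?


Standard genetic code lookup.
Codon GGG -> Gly

Gly


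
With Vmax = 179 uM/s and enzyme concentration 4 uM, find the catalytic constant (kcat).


kcat = Vmax / [E]t
kcat = 179 / 4
kcat = 44.75 s^-1

44.75 s^-1


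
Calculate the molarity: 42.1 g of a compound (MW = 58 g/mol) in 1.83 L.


C = (mass / MW) / volume
C = (42.1 / 58) / 1.83
C = 0.3966 M

0.3966 M


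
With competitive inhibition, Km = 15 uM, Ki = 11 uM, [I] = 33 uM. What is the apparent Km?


Km_app = Km * (1 + [I]/Ki)
Km_app = 15 * (1 + 33/11)
Km_app = 60.0 uM

60.0 uM


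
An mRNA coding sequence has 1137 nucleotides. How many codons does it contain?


codons = nucleotides / 3
codons = 1137 / 3 = 379

379


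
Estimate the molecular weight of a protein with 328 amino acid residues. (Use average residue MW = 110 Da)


MW = n_residues * 110 Da
MW = 328 * 110
MW = 36080 Da

36080 Da


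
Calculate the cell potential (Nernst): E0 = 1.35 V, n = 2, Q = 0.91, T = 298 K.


E = E0 - (RT/nF) * ln(Q)
E = 1.35 - (8.314 * 298 / (2 * 96485)) * ln(0.91)
E = 1.3512 V

1.3512 V


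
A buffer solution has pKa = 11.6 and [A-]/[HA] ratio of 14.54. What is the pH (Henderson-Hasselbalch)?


pH = pKa + log10([A-]/[HA])
pH = 11.6 + log10(14.54)
pH = 12.7626

12.7626


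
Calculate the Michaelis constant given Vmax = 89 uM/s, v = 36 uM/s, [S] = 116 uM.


Km = [S] * (Vmax - v) / v
Km = 116 * (89 - 36) / 36
Km = 170.7778 uM

170.7778 uM


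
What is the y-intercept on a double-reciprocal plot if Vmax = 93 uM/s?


y-intercept = 1/Vmax
= 1/93
= 0.0108 s/uM

0.0108 s/uM


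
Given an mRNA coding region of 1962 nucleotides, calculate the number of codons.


codons = nucleotides / 3
codons = 1962 / 3 = 654

654


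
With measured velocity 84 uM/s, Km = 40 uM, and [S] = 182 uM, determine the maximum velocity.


Vmax = v * (Km + [S]) / [S]
Vmax = 84 * (40 + 182) / 182
Vmax = 102.4615 uM/s

102.4615 uM/s


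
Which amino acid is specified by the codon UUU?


Standard genetic code lookup.
Codon UUU -> Phe

Phe


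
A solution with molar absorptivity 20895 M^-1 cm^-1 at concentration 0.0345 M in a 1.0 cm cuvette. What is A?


A = epsilon * c * l
A = 20895 * 0.0345 * 1.0
A = 720.8775

720.8775


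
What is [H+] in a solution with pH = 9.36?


[H+] = 10^(-pH)
[H+] = 10^(-9.36)
[H+] = 4.365e-10 M

4.365e-10 M


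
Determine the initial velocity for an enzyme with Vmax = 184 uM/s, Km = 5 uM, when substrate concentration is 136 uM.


v = Vmax * [S] / (Km + [S])
v = 184 * 136 / (5 + 136)
v = 177.4752 uM/s

177.4752 uM/s


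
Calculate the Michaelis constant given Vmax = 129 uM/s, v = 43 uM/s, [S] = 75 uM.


Km = [S] * (Vmax - v) / v
Km = 75 * (129 - 43) / 43
Km = 150.0 uM

150.0 uM


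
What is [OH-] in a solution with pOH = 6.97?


[OH-] = 10^(-pOH)
[OH-] = 10^(-6.97)
[OH-] = 1.072e-07 M

1.072e-07 M


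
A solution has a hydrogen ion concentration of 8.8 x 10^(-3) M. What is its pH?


pH = -log10([H+])
pH = -log10(8.8 x 10^(-3))
pH = 2.0555

2.0555


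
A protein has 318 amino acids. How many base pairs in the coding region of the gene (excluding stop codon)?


Each amino acid = 1 codon = 3 bp
bp = 318 * 3 = 954 bp

954 bp


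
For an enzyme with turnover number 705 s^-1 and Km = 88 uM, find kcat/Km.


Catalytic efficiency = kcat / Km
= 705 / 88
= 8.0114 uM^-1*s^-1

8.0114 uM^-1*s^-1


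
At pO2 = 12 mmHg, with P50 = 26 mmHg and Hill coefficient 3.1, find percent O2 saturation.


Y = pO2^n / (P50^n + pO2^n)
Y = 12^3.1 / (26^3.1 + 12^3.1)
Y = 8.34%

8.34%


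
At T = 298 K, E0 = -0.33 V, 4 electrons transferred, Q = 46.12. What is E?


E = E0 - (RT/nF) * ln(Q)
E = -0.33 - (8.314 * 298 / (4 * 96485)) * ln(46.12)
E = -0.3546 V

-0.3546 V


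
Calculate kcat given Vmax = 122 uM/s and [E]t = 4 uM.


kcat = Vmax / [E]t
kcat = 122 / 4
kcat = 30.5 s^-1

30.5 s^-1


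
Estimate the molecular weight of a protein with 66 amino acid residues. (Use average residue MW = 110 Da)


MW = n_residues * 110 Da
MW = 66 * 110
MW = 7260 Da

7260 Da


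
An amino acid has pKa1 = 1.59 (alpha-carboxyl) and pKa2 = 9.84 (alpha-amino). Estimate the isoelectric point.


pI = (pKa1 + pKa2) / 2
pI = (1.59 + 9.84) / 2
pI = 5.715

5.715


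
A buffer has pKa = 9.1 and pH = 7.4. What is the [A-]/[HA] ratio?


[A-]/[HA] = 10^(pH - pKa)
= 10^(7.4 - 9.1)
= 0.02

0.02


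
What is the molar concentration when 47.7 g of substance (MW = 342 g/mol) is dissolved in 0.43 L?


C = (mass / MW) / volume
C = (47.7 / 342) / 0.43
C = 0.3244 M

0.3244 M


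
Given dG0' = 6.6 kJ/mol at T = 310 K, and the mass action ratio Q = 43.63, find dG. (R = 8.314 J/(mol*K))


dG = dG0' + RT * ln(Q) / 1000
dG = 6.6 + 8.314 * 310 * ln(43.63) / 1000
dG = 16.3314 kJ/mol

16.3314 kJ/mol


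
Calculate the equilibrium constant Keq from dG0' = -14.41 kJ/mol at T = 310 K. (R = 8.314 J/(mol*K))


Keq = exp(-dG0 * 1000 / (R * T))
Keq = exp(-(-14.41) * 1000 / (8.314 * 310))
Keq = 268.0131

268.0131


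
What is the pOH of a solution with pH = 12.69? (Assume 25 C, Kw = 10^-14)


pOH = 14 - pH
pOH = 14 - 12.69
pOH = 1.31

1.31


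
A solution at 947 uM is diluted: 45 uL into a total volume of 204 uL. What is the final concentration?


C2 = C1 * V1 / V2
C2 = 947 * 45 / 204
C2 = 208.8971 uM

208.8971 uM


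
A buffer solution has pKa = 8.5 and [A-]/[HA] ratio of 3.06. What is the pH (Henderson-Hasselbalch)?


pH = pKa + log10([A-]/[HA])
pH = 8.5 + log10(3.06)
pH = 8.9857

8.9857


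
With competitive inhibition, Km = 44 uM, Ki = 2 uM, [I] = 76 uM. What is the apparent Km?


Km_app = Km * (1 + [I]/Ki)
Km_app = 44 * (1 + 76/2)
Km_app = 1716.0 uM

1716.0 uM


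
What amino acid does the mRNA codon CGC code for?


Standard genetic code lookup.
Codon CGC -> Arg

Arg


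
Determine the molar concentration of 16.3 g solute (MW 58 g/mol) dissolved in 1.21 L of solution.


C = (mass / MW) / volume
C = (16.3 / 58) / 1.21
C = 0.2323 M

0.2323 M


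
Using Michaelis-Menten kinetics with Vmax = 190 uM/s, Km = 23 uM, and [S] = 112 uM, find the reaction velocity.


v = Vmax * [S] / (Km + [S])
v = 190 * 112 / (23 + 112)
v = 157.6296 uM/s

157.6296 uM/s


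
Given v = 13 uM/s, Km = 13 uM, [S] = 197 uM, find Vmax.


Vmax = v * (Km + [S]) / [S]
Vmax = 13 * (13 + 197) / 197
Vmax = 13.8579 uM/s

13.8579 uM/s


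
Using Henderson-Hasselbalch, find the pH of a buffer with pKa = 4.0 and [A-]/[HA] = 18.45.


pH = pKa + log10([A-]/[HA])
pH = 4.0 + log10(18.45)
pH = 5.266

5.266


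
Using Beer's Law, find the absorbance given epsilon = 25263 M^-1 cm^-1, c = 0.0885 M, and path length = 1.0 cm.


A = epsilon * c * l
A = 25263 * 0.0885 * 1.0
A = 2235.7755

2235.7755


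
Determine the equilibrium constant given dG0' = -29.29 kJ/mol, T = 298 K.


Keq = exp(-dG0 * 1000 / (R * T))
Keq = exp(-(-29.29) * 1000 / (8.314 * 298))
Keq = 136224.2968

136224.2968


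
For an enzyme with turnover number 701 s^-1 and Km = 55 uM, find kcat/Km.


Catalytic efficiency = kcat / Km
= 701 / 55
= 12.7455 uM^-1*s^-1

12.7455 uM^-1*s^-1


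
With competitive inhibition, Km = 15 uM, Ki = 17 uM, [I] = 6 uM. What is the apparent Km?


Km_app = Km * (1 + [I]/Ki)
Km_app = 15 * (1 + 6/17)
Km_app = 20.2941 uM

20.2941 uM


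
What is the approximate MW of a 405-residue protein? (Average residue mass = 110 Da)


MW = n_residues * 110 Da
MW = 405 * 110
MW = 44550 Da

44550 Da


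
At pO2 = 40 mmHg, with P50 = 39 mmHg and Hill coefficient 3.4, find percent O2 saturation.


Y = pO2^n / (P50^n + pO2^n)
Y = 40^3.4 / (39^3.4 + 40^3.4)
Y = 52.15%

52.15%


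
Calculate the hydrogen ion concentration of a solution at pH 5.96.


[H+] = 10^(-pH)
[H+] = 10^(-5.96)
[H+] = 1.096e-06 M

1.096e-06 M


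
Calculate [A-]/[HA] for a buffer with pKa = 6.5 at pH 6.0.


[A-]/[HA] = 10^(pH - pKa)
= 10^(6.0 - 6.5)
= 0.3162

0.3162


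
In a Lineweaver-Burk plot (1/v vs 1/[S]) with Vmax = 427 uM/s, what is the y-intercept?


y-intercept = 1/Vmax
= 1/427
= 0.0023 s/uM

0.0023 s/uM


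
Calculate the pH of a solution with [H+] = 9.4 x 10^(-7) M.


pH = -log10([H+])
pH = -log10(9.4 x 10^(-7))
pH = 6.0269

6.0269


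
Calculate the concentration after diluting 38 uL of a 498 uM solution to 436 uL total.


C2 = C1 * V1 / V2
C2 = 498 * 38 / 436
C2 = 43.4037 uM

43.4037 uM


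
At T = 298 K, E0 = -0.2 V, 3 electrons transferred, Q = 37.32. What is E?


E = E0 - (RT/nF) * ln(Q)
E = -0.2 - (8.314 * 298 / (3 * 96485)) * ln(37.32)
E = -0.231 V

-0.231 V


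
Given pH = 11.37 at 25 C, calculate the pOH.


pOH = 14 - pH
pOH = 14 - 11.37
pOH = 2.63

2.63


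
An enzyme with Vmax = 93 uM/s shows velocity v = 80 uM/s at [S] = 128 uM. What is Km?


Km = [S] * (Vmax - v) / v
Km = 128 * (93 - 80) / 80
Km = 20.8 uM

20.8 uM


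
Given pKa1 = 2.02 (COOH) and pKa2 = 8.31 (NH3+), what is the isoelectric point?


pI = (pKa1 + pKa2) / 2
pI = (2.02 + 8.31) / 2
pI = 5.165

5.165


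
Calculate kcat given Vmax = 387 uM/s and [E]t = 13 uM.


kcat = Vmax / [E]t
kcat = 387 / 13
kcat = 29.7692 s^-1

29.7692 s^-1


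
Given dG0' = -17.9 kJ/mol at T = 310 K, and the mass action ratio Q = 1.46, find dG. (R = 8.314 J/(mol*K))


dG = dG0' + RT * ln(Q) / 1000
dG = -17.9 + 8.314 * 310 * ln(1.46) / 1000
dG = -16.9246 kJ/mol

-16.9246 kJ/mol


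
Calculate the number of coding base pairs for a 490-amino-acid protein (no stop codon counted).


Each amino acid = 1 codon = 3 bp
bp = 490 * 3 = 1470 bp

1470 bp


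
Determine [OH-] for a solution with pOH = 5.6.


[OH-] = 10^(-pOH)
[OH-] = 10^(-5.6)
[OH-] = 2.512e-06 M

2.512e-06 M


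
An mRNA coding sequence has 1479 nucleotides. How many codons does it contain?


codons = nucleotides / 3
codons = 1479 / 3 = 493

493


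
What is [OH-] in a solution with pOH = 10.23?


[OH-] = 10^(-pOH)
[OH-] = 10^(-10.23)
[OH-] = 5.888e-11 M

5.888e-11 M


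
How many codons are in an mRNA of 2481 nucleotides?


codons = nucleotides / 3
codons = 2481 / 3 = 827

827


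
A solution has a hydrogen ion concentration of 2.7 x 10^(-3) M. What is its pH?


pH = -log10([H+])
pH = -log10(2.7 x 10^(-3))
pH = 2.5686

2.5686


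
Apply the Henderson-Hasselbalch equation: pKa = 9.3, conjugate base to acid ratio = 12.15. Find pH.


pH = pKa + log10([A-]/[HA])
pH = 9.3 + log10(12.15)
pH = 10.3846

10.3846


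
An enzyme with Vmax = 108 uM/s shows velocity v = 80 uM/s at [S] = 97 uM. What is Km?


Km = [S] * (Vmax - v) / v
Km = 97 * (108 - 80) / 80
Km = 33.95 uM

33.95 uM


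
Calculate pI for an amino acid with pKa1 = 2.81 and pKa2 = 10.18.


pI = (pKa1 + pKa2) / 2
pI = (2.81 + 10.18) / 2
pI = 6.495

6.495


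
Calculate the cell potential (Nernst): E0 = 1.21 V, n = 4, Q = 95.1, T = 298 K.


E = E0 - (RT/nF) * ln(Q)
E = 1.21 - (8.314 * 298 / (4 * 96485)) * ln(95.1)
E = 1.1808 V

1.1808 V


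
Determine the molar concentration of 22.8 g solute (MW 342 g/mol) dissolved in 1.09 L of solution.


C = (mass / MW) / volume
C = (22.8 / 342) / 1.09
C = 0.0612 M

0.0612 M


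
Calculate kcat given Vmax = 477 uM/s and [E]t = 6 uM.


kcat = Vmax / [E]t
kcat = 477 / 6
kcat = 79.5 s^-1

79.5 s^-1


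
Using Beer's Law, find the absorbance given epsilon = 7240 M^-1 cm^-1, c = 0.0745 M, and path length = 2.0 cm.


A = epsilon * c * l
A = 7240 * 0.0745 * 2.0
A = 1078.76

1078.76


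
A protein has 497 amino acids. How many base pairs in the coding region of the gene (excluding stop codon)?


Each amino acid = 1 codon = 3 bp
bp = 497 * 3 = 1491 bp

1491 bp


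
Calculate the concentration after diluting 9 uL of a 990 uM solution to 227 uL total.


C2 = C1 * V1 / V2
C2 = 990 * 9 / 227
C2 = 39.2511 uM

39.2511 uM


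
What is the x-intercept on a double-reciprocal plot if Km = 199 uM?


x-intercept = -1/Km
= -1/199
= -0.005 1/uM

-0.005 1/uM


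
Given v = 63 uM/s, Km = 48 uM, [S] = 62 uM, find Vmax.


Vmax = v * (Km + [S]) / [S]
Vmax = 63 * (48 + 62) / 62
Vmax = 111.7742 uM/s

111.7742 uM/s


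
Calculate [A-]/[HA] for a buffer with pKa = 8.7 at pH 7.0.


[A-]/[HA] = 10^(pH - pKa)
= 10^(7.0 - 8.7)
= 0.02

0.02


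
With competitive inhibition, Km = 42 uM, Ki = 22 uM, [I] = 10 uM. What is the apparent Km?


Km_app = Km * (1 + [I]/Ki)
Km_app = 42 * (1 + 10/22)
Km_app = 61.0909 uM

61.0909 uM


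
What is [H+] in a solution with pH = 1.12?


[H+] = 10^(-pH)
[H+] = 10^(-1.12)
[H+] = 0.0759 M

0.0759 M


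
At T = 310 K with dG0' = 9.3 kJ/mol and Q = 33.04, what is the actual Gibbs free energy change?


dG = dG0' + RT * ln(Q) / 1000
dG = 9.3 + 8.314 * 310 * ln(33.04) / 1000
dG = 18.3148 kJ/mol

18.3148 kJ/mol


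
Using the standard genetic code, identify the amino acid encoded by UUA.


Standard genetic code lookup.
Codon UUA -> Leu

Leu


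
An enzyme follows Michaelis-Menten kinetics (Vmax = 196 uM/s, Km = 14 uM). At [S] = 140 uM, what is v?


v = Vmax * [S] / (Km + [S])
v = 196 * 140 / (14 + 140)
v = 178.1818 uM/s

178.1818 uM/s


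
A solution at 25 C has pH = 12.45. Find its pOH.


pOH = 14 - pH
pOH = 14 - 12.45
pOH = 1.55

1.55


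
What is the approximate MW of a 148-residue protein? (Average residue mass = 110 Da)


MW = n_residues * 110 Da
MW = 148 * 110
MW = 16280 Da

16280 Da


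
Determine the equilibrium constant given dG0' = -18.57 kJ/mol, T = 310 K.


Keq = exp(-dG0 * 1000 / (R * T))
Keq = exp(-(-18.57) * 1000 / (8.314 * 310))
Keq = 1346.2833

1346.2833


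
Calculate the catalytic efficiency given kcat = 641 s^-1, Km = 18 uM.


Catalytic efficiency = kcat / Km
= 641 / 18
= 35.6111 uM^-1*s^-1

35.6111 uM^-1*s^-1


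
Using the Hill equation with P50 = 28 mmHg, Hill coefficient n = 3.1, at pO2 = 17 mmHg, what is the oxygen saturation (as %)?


Y = pO2^n / (P50^n + pO2^n)
Y = 17^3.1 / (28^3.1 + 17^3.1)
Y = 17.55%

17.55%


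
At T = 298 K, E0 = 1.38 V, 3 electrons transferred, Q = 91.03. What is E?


E = E0 - (RT/nF) * ln(Q)
E = 1.38 - (8.314 * 298 / (3 * 96485)) * ln(91.03)
E = 1.3414 V

1.3414 V


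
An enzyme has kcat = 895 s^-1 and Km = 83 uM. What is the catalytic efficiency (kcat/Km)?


Catalytic efficiency = kcat / Km
= 895 / 83
= 10.7831 uM^-1*s^-1

10.7831 uM^-1*s^-1


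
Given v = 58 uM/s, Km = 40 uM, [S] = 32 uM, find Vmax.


Vmax = v * (Km + [S]) / [S]
Vmax = 58 * (40 + 32) / 32
Vmax = 130.5 uM/s

130.5 uM/s


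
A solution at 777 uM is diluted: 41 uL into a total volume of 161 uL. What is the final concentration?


C2 = C1 * V1 / V2
C2 = 777 * 41 / 161
C2 = 197.8696 uM

197.8696 uM


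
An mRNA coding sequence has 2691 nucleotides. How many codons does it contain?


codons = nucleotides / 3
codons = 2691 / 3 = 897

897


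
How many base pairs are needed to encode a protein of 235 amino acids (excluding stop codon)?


Each amino acid = 1 codon = 3 bp
bp = 235 * 3 = 705 bp

705 bp


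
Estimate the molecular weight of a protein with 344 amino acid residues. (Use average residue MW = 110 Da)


MW = n_residues * 110 Da
MW = 344 * 110
MW = 37840 Da

37840 Da


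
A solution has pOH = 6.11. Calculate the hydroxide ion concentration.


[OH-] = 10^(-pOH)
[OH-] = 10^(-6.11)
[OH-] = 7.762e-07 M

7.762e-07 M


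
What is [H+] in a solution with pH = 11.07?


[H+] = 10^(-pH)
[H+] = 10^(-11.07)
[H+] = 8.511e-12 M

8.511e-12 M


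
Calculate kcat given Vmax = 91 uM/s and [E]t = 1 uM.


kcat = Vmax / [E]t
kcat = 91 / 1
kcat = 91.0 s^-1

91.0 s^-1


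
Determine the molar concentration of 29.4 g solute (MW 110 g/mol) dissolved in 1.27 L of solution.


C = (mass / MW) / volume
C = (29.4 / 110) / 1.27
C = 0.2105 M

0.2105 M


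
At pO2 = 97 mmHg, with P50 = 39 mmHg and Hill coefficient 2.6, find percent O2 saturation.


Y = pO2^n / (P50^n + pO2^n)
Y = 97^2.6 / (39^2.6 + 97^2.6)
Y = 91.44%

91.44%


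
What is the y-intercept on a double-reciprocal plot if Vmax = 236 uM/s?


y-intercept = 1/Vmax
= 1/236
= 0.0042 s/uM

0.0042 s/uM


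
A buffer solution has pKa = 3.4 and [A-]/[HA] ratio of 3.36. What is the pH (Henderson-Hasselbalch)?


pH = pKa + log10([A-]/[HA])
pH = 3.4 + log10(3.36)
pH = 3.9263

3.9263


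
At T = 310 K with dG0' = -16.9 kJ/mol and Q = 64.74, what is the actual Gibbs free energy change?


dG = dG0' + RT * ln(Q) / 1000
dG = -16.9 + 8.314 * 310 * ln(64.74) / 1000
dG = -6.1515 kJ/mol

-6.1515 kJ/mol


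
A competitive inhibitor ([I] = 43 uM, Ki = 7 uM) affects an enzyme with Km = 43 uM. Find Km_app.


Km_app = Km * (1 + [I]/Ki)
Km_app = 43 * (1 + 43/7)
Km_app = 307.1429 uM

307.1429 uM


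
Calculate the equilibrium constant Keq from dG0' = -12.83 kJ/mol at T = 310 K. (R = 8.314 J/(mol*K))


Keq = exp(-dG0 * 1000 / (R * T))
Keq = exp(-(-12.83) * 1000 / (8.314 * 310))
Keq = 145.1838

145.1838


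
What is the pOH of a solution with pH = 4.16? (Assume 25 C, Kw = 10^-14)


pOH = 14 - pH
pOH = 14 - 4.16
pOH = 9.84

9.84


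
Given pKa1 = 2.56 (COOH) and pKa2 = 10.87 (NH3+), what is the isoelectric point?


pI = (pKa1 + pKa2) / 2
pI = (2.56 + 10.87) / 2
pI = 6.715

6.715


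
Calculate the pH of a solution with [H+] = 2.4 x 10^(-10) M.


pH = -log10([H+])
pH = -log10(2.4 x 10^(-10))
pH = 9.6198

9.6198


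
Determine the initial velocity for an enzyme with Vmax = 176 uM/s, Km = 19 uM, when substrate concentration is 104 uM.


v = Vmax * [S] / (Km + [S])
v = 176 * 104 / (19 + 104)
v = 148.813 uM/s

148.813 uM/s


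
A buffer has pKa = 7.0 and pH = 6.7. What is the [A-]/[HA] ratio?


[A-]/[HA] = 10^(pH - pKa)
= 10^(6.7 - 7.0)
= 0.5012

0.5012


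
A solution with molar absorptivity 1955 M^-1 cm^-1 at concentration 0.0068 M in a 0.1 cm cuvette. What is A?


A = epsilon * c * l
A = 1955 * 0.0068 * 0.1
A = 1.3294

1.3294


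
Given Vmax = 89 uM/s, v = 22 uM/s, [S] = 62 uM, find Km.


Km = [S] * (Vmax - v) / v
Km = 62 * (89 - 22) / 22
Km = 188.8182 uM

188.8182 uM


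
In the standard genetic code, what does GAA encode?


Standard genetic code lookup.
Codon GAA -> Glu

Glu


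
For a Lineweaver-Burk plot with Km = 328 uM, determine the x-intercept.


x-intercept = -1/Km
= -1/328
= -0.003 1/uM

-0.003 1/uM


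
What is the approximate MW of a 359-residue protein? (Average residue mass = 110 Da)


MW = n_residues * 110 Da
MW = 359 * 110
MW = 39490 Da

39490 Da


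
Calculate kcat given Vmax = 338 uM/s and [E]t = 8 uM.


kcat = Vmax / [E]t
kcat = 338 / 8
kcat = 42.25 s^-1

42.25 s^-1


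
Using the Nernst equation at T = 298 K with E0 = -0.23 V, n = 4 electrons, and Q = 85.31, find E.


E = E0 - (RT/nF) * ln(Q)
E = -0.23 - (8.314 * 298 / (4 * 96485)) * ln(85.31)
E = -0.2585 V

-0.2585 V


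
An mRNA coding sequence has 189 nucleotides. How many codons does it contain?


codons = nucleotides / 3
codons = 189 / 3 = 63

63


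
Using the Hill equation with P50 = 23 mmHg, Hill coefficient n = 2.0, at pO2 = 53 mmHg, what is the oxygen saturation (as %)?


Y = pO2^n / (P50^n + pO2^n)
Y = 53^2.0 / (23^2.0 + 53^2.0)
Y = 84.15%

84.15%


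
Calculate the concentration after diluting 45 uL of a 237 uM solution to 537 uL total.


C2 = C1 * V1 / V2
C2 = 237 * 45 / 537
C2 = 19.8603 uM

19.8603 uM


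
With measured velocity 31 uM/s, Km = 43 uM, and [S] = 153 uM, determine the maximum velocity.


Vmax = v * (Km + [S]) / [S]
Vmax = 31 * (43 + 153) / 153
Vmax = 39.7124 uM/s

39.7124 uM/s


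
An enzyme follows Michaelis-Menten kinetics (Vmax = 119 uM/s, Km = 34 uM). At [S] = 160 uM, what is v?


v = Vmax * [S] / (Km + [S])
v = 119 * 160 / (34 + 160)
v = 98.1443 uM/s

98.1443 uM/s


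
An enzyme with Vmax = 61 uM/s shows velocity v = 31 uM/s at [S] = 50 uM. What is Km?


Km = [S] * (Vmax - v) / v
Km = 50 * (61 - 31) / 31
Km = 48.3871 uM

48.3871 uM


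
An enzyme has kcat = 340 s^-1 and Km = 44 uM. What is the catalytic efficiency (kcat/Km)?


Catalytic efficiency = kcat / Km
= 340 / 44
= 7.7273 uM^-1*s^-1

7.7273 uM^-1*s^-1


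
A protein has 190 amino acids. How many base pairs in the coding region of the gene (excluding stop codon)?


Each amino acid = 1 codon = 3 bp
bp = 190 * 3 = 570 bp

570 bp


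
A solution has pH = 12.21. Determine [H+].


[H+] = 10^(-pH)
[H+] = 10^(-12.21)
[H+] = 6.166e-13 M

6.166e-13 M


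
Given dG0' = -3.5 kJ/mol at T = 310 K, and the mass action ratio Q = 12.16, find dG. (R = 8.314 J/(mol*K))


dG = dG0' + RT * ln(Q) / 1000
dG = -3.5 + 8.314 * 310 * ln(12.16) / 1000
dG = 2.9386 kJ/mol

2.9386 kJ/mol


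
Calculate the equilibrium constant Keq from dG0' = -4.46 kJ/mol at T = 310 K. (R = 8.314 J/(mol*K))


Keq = exp(-dG0 * 1000 / (R * T))
Keq = exp(-(-4.46) * 1000 / (8.314 * 310))
Keq = 5.6433

5.6433


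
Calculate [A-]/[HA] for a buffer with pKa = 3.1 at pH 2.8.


[A-]/[HA] = 10^(pH - pKa)
= 10^(2.8 - 3.1)
= 0.5012

0.5012


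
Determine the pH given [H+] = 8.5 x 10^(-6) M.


pH = -log10([H+])
pH = -log10(8.5 x 10^(-6))
pH = 5.0706

5.0706


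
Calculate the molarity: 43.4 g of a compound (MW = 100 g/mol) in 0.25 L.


C = (mass / MW) / volume
C = (43.4 / 100) / 0.25
C = 1.736 M

1.736 M


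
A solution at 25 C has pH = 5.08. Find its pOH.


pOH = 14 - pH
pOH = 14 - 5.08
pOH = 8.92

8.92


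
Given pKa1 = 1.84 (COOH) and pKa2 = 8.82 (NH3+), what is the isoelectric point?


pI = (pKa1 + pKa2) / 2
pI = (1.84 + 8.82) / 2
pI = 5.33

5.33


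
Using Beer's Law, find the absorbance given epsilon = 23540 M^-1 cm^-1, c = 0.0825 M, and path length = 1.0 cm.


A = epsilon * c * l
A = 23540 * 0.0825 * 1.0
A = 1942.05

1942.05


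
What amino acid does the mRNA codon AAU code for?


Standard genetic code lookup.
Codon AAU -> Asn

Asn


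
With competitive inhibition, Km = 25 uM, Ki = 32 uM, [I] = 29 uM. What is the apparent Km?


Km_app = Km * (1 + [I]/Ki)
Km_app = 25 * (1 + 29/32)
Km_app = 47.6562 uM

47.6562 uM


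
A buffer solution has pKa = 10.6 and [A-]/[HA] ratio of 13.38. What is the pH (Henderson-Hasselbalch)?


pH = pKa + log10([A-]/[HA])
pH = 10.6 + log10(13.38)
pH = 11.7265

11.7265


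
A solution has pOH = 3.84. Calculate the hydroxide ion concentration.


[OH-] = 10^(-pOH)
[OH-] = 10^(-3.84)
[OH-] = 1.445e-04 M

1.445e-04 M


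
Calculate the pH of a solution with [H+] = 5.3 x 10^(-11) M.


pH = -log10([H+])
pH = -log10(5.3 x 10^(-11))
pH = 10.2757

10.2757


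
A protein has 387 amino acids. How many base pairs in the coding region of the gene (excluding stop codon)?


Each amino acid = 1 codon = 3 bp
bp = 387 * 3 = 1161 bp

1161 bp


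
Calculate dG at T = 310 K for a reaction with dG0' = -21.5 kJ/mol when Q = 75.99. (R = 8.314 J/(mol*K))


dG = dG0' + RT * ln(Q) / 1000
dG = -21.5 + 8.314 * 310 * ln(75.99) / 1000
dG = -10.3386 kJ/mol

-10.3386 kJ/mol


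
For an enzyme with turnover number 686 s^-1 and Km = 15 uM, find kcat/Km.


Catalytic efficiency = kcat / Km
= 686 / 15
= 45.7333 uM^-1*s^-1

45.7333 uM^-1*s^-1


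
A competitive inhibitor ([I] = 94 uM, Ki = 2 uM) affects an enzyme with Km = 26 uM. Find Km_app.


Km_app = Km * (1 + [I]/Ki)
Km_app = 26 * (1 + 94/2)
Km_app = 1248.0 uM

1248.0 uM


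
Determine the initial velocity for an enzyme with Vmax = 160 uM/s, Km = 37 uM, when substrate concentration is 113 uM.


v = Vmax * [S] / (Km + [S])
v = 160 * 113 / (37 + 113)
v = 120.5333 uM/s

120.5333 uM/s
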